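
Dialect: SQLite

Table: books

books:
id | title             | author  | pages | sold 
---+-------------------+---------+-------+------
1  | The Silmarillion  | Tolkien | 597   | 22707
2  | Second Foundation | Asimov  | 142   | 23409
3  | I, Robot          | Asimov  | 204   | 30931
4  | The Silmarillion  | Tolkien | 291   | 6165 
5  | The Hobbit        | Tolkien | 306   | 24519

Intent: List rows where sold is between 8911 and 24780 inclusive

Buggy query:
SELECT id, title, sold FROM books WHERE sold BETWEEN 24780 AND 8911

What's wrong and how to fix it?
Bug: BETWEEN expects the lower bound first; with 24780 AND 8911 the range is empty

Fix: Swap the bounds so the smaller value comes first

Corrected query:
SELECT id, title, sold FROM books WHERE sold BETWEEN 8911 AND 24780

Result:
id | title             | sold 
---+-------------------+------
1  | The Silmarillion  | 22707
2  | Second Foundation | 23409
5  | The Hobbit        | 24519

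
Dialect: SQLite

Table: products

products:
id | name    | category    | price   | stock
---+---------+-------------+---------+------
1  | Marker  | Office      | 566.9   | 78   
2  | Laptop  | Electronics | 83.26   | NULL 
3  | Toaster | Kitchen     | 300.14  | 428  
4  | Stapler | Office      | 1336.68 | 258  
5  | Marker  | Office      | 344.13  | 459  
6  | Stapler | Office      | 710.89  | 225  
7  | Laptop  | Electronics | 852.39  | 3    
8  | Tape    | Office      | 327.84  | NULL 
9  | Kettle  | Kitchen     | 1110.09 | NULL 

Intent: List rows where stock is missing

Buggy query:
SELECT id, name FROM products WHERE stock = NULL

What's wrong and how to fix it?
Bug: '= NULL' is always unknown in SQL three-valued logic, so no rows match

Fix: Replace '= NULL' with 'IS NULL'

Corrected query:
SELECT id, name FROM products WHERE stock IS NULL

Result:
id | name  
---+-------
2  | Laptop
8  | Tape  
9  | Kettle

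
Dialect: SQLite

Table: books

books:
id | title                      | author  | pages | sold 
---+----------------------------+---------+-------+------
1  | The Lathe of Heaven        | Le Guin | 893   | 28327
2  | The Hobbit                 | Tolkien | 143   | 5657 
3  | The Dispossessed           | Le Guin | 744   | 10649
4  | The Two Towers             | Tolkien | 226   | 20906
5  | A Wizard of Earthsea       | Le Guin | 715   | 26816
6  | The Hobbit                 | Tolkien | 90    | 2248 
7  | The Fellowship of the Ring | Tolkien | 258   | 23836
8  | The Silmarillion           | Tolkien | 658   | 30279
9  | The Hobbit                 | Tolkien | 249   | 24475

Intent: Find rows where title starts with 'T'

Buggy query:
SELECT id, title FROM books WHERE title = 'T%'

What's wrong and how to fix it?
Bug: Wildcards only work with LIKE; '=' treats '%' as a literal character

Fix: Use LIKE for wildcard pattern matching

Corrected query:
SELECT id, title FROM books WHERE title LIKE 'T%'

Result:
id | title                     
---+---------------------------
1  | The Lathe of Heaven       
2  | The Hobbit                
3  | The Dispossessed          
4  | The Two Towers            
6  | The Hobbit                
7  | The Fellowship of the Ring
8  | The Silmarillion          
9  | The Hobbit                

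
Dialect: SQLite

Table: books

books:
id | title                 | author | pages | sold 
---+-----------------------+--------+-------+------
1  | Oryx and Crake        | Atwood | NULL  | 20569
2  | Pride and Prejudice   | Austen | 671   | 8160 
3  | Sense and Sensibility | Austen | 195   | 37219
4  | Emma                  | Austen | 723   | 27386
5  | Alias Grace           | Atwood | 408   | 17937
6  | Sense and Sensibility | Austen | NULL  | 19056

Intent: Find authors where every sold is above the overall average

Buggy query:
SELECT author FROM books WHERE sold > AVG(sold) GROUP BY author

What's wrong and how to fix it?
Bug: WHERE evaluates per row before aggregation, so AVG() is unavailable

Fix: Compute the overall average in a scalar subquery and compare each group's MIN against it in HAVING

Corrected query:
SELECT author FROM books GROUP BY author HAVING MIN(sold) > (SELECT AVG(sold) FROM books)

Result:
(no rows)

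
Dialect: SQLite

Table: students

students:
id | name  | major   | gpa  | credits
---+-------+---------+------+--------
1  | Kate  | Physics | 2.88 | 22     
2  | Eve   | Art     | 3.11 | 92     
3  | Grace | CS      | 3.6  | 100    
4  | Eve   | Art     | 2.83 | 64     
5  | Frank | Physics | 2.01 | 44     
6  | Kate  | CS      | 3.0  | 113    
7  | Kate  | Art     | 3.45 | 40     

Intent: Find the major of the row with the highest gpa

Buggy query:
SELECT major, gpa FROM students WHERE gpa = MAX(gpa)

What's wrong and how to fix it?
Bug: MAX(gpa) is an aggregate and cannot be used directly in WHERE

Fix: Wrap MAX in a scalar subquery so WHERE compares against a single value

Corrected query:
SELECT major, gpa FROM students WHERE gpa = (SELECT MAX(gpa) FROM students)

Result:
major | gpa
------+----
CS    | 3.6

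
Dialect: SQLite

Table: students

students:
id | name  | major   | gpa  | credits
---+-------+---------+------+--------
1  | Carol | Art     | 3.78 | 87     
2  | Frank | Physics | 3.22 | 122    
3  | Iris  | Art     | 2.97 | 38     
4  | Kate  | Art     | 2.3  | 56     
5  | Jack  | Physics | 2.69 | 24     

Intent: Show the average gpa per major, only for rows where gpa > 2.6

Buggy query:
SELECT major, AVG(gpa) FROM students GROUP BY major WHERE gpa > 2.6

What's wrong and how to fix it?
Bug: Row-level WHERE must come before GROUP BY in the clause order

Fix: Move the WHERE clause before GROUP BY

Corrected query:
SELECT major, AVG(gpa) FROM students WHERE gpa > 2.6 GROUP BY major

Result:
major   | AVG(gpa)
--------+---------
Art     | 3.375   
Physics | 2.955   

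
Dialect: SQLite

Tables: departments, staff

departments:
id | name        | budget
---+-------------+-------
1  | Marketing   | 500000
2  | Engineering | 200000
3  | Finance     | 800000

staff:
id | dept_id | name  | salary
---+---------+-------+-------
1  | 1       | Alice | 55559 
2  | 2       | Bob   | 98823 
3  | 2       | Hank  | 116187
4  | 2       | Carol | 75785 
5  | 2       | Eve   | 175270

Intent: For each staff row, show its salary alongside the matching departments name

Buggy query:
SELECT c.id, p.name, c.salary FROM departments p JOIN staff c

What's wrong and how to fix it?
Bug: JOIN with no ON clause produces a cartesian product; every staff row pairs with every departments row

Fix: Add ON c.dept_id = p.id to the JOIN

Corrected query:
SELECT c.id, p.name, c.salary FROM departments p JOIN staff c ON c.dept_id = p.id

Result:
id | name        | salary
---+-------------+-------
1  | Marketing   | 55559 
2  | Engineering | 98823 
3  | Engineering | 116187
4  | Engineering | 75785 
5  | Engineering | 175270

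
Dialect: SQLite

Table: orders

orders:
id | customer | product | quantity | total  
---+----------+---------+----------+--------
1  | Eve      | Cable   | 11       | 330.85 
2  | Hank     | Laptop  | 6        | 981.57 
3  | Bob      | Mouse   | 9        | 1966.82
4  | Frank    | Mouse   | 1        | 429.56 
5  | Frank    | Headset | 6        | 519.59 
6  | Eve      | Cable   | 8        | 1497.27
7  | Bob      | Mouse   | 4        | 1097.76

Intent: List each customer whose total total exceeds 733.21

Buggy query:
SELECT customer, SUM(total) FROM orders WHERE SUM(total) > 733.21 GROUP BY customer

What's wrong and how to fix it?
Bug: Aggregate functions cannot appear in a WHERE clause

Fix: Use HAVING (which filters groups after aggregation) instead of WHERE

Corrected query:
SELECT customer, SUM(total) FROM orders GROUP BY customer HAVING SUM(total) > 733.21

Result:
customer | SUM(total)
---------+-----------
Bob      | 3064.58   
Eve      | 1828.12   
Frank    | 949.15    
Hank     | 981.57    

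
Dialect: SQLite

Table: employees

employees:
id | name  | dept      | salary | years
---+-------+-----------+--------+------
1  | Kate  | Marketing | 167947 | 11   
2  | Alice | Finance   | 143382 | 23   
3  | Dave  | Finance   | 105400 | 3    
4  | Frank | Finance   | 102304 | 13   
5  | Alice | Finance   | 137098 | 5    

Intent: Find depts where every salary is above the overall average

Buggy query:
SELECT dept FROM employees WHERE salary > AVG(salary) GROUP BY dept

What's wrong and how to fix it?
Bug: AVG() is an aggregate; it can't sit directly in WHERE

Fix: Use a subquery for AVG and a HAVING MIN(...) filter so the condition holds for every row in the group

Corrected query:
SELECT dept FROM employees GROUP BY dept HAVING MIN(salary) > (SELECT AVG(salary) FROM employees)

Result:
dept     
---------
Marketing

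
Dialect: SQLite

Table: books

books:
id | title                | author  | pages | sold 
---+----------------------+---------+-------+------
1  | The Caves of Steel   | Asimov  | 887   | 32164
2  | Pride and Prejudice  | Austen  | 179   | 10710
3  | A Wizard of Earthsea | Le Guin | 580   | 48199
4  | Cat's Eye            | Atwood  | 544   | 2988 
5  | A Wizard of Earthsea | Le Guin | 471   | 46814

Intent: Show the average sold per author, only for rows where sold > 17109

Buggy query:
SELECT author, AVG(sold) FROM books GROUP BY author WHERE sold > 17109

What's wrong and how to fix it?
Bug: WHERE cannot follow GROUP BY

Fix: Move the WHERE clause before GROUP BY

Corrected query:
SELECT author, AVG(sold) FROM books WHERE sold > 17109 GROUP BY author

Result:
author  | AVG(sold)
--------+----------
Asimov  | 32164    
Le Guin | 47506.5  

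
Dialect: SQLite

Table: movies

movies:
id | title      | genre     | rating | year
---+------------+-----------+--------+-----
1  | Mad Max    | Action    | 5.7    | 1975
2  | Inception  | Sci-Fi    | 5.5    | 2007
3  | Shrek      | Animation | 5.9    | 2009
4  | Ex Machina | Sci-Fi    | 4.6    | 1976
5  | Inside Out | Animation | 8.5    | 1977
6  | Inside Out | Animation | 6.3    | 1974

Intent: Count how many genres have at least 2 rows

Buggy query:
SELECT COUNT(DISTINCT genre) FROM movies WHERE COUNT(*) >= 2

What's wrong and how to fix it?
Bug: COUNT(*) cannot appear in WHERE; the per-group count doesn't exist yet

Fix: Use a subquery that GROUPs and filters with HAVING, then count its rows

Corrected query:
SELECT COUNT(*) FROM (SELECT genre FROM movies GROUP BY genre HAVING COUNT(*) >= 2)

Result:
COUNT(*)
--------
2       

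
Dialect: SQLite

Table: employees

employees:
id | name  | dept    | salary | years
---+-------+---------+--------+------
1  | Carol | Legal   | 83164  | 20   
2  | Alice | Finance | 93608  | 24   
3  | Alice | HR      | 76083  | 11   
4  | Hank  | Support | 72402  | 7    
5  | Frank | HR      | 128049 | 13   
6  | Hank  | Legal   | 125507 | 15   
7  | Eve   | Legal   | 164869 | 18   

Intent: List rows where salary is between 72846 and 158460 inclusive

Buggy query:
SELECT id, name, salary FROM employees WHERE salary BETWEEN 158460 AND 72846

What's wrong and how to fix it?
Bug: BETWEEN expects the lower bound first; with 158460 AND 72846 the range is empty

Fix: Swap the bounds so the smaller value comes first

Corrected query:
SELECT id, name, salary FROM employees WHERE salary BETWEEN 72846 AND 158460

Result:
id | name  | salary
---+-------+-------
1  | Carol | 83164 
2  | Alice | 93608 
3  | Alice | 76083 
5  | Frank | 128049
6  | Hank  | 125507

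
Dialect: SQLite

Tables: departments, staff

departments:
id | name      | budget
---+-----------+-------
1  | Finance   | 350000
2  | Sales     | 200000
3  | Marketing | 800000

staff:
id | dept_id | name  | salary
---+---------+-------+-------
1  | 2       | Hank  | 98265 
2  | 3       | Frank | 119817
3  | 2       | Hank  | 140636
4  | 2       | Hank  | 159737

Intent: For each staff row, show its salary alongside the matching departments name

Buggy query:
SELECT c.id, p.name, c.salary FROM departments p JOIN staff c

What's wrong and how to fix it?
Bug: JOIN with no ON clause produces a cartesian product; every staff row pairs with every departments row

Fix: Add ON c.dept_id = p.id to the JOIN

Corrected query:
SELECT c.id, p.name, c.salary FROM departments p JOIN staff c ON c.dept_id = p.id

Result:
id | name      | salary
---+-----------+-------
1  | Sales     | 98265 
2  | Marketing | 119817
3  | Sales     | 140636
4  | Sales     | 159737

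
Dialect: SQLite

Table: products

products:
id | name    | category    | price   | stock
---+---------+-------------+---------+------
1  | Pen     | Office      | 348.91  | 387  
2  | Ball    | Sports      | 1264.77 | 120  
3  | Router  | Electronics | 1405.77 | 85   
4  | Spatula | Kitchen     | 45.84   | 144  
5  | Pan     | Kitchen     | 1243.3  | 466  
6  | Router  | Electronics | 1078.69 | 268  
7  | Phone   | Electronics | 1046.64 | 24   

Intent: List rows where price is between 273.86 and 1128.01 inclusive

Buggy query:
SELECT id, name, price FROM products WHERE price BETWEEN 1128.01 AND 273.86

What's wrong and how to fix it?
Bug: BETWEEN expects the lower bound first; with 1128.01 AND 273.86 the range is empty

Fix: Swap the bounds so the smaller value comes first

Corrected query:
SELECT id, name, price FROM products WHERE price BETWEEN 273.86 AND 1128.01

Result:
id | name   | price  
---+--------+--------
1  | Pen    | 348.91 
6  | Router | 1078.69
7  | Phone  | 1046.64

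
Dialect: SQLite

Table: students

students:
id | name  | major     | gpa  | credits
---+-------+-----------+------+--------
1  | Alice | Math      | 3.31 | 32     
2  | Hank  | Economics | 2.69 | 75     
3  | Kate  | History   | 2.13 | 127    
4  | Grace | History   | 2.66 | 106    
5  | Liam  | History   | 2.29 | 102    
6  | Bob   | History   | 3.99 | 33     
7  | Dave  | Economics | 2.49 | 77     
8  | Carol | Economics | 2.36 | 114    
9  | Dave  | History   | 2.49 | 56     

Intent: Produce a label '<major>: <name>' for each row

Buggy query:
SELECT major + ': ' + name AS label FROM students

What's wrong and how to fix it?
Bug: '+' is numeric addition; on text columns SQLite converts them to 0 instead of concatenating

Fix: Replace + with || to concatenate text

Corrected query:
SELECT major || ': ' || name AS label FROM students

Result:
label           
----------------
Math: Alice     
Economics: Hank 
History: Kate   
History: Grace  
History: Liam   
History: Bob    
Economics: Dave 
Economics: Carol
History: Dave   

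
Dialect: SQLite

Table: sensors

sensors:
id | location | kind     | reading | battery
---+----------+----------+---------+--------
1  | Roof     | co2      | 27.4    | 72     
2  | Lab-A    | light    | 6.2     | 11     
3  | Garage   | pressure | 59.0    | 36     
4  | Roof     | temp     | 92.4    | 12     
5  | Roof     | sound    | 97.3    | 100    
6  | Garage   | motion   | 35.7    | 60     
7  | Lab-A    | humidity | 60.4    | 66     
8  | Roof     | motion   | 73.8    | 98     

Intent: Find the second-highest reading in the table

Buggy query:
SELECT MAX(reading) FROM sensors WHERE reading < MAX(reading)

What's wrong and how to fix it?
Bug: The inner MAX is an aggregate inside WHERE, which is not allowed

Fix: Compute the overall MAX in a subquery, then take MAX of rows below it

Corrected query:
SELECT MAX(reading) FROM sensors WHERE reading < (SELECT MAX(reading) FROM sensors)

Result:
MAX(reading)
------------
92.4        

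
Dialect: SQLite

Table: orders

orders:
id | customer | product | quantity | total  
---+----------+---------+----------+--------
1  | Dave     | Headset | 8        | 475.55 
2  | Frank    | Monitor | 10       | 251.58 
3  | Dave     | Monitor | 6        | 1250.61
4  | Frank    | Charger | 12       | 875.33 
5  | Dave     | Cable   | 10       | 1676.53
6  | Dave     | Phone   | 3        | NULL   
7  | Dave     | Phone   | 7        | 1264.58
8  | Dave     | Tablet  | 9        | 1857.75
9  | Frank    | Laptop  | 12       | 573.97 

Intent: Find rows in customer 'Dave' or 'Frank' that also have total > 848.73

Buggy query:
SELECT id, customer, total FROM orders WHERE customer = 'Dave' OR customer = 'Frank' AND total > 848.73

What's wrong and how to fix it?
Bug: AND binds tighter than OR, so this parses as customer = 'Dave' OR (customer = 'Frank' AND total > 848.73)

Fix: Add parentheses around the OR so the AND applies to both alternatives

Corrected query:
SELECT id, customer, total FROM orders WHERE (customer = 'Dave' OR customer = 'Frank') AND total > 848.73

Result:
id | customer | total  
---+----------+--------
3  | Dave     | 1250.61
4  | Frank    | 875.33 
5  | Dave     | 1676.53
7  | Dave     | 1264.58
8  | Dave     | 1857.75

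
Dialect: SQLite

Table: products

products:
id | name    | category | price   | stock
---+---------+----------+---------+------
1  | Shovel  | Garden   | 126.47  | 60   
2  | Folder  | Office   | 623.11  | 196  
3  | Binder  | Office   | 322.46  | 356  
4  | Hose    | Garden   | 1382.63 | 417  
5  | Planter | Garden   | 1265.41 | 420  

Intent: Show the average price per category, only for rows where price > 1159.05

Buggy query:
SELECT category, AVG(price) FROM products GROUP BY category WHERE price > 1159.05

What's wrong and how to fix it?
Bug: WHERE cannot follow GROUP BY

Fix: Place WHERE between FROM and GROUP BY

Corrected query:
SELECT category, AVG(price) FROM products WHERE price > 1159.05 GROUP BY category

Result:
category | AVG(price)
---------+-----------
Garden   | 1324.02   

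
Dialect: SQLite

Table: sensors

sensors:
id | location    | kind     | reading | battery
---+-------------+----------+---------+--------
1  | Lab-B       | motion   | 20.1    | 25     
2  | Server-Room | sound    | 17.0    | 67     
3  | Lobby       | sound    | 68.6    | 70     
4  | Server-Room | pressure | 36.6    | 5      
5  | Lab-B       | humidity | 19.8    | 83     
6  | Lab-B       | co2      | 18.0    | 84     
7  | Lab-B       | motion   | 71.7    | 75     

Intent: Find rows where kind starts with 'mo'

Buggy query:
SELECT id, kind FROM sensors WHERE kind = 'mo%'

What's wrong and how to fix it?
Bug: '=' compares the literal string including the % character; pattern matching needs LIKE

Fix: Replace '=' with LIKE so 'mo%' is treated as a pattern

Corrected query:
SELECT id, kind FROM sensors WHERE kind LIKE 'mo%'

Result:
id | kind  
---+-------
1  | motion
7  | motion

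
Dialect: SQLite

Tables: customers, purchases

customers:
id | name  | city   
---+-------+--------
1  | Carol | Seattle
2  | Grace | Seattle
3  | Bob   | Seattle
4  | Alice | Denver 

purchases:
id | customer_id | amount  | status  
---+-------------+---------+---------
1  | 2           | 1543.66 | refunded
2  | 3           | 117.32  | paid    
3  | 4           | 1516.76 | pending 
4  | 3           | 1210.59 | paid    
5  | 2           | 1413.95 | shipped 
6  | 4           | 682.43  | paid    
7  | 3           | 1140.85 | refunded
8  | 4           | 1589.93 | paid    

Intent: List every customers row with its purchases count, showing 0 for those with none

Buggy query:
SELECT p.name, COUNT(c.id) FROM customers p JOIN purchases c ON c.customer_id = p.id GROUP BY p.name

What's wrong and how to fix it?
Bug: INNER JOIN drops customers rows that have no matching purchases rows

Fix: Switch to LEFT JOIN to retain unmatched parent rows

Corrected query:
SELECT p.name, COUNT(c.id) FROM customers p LEFT JOIN purchases c ON c.customer_id = p.id GROUP BY p.name

Result:
name  | COUNT(c.id)
------+------------
Alice | 3          
Bob   | 3          
Carol | 0          
Grace | 2          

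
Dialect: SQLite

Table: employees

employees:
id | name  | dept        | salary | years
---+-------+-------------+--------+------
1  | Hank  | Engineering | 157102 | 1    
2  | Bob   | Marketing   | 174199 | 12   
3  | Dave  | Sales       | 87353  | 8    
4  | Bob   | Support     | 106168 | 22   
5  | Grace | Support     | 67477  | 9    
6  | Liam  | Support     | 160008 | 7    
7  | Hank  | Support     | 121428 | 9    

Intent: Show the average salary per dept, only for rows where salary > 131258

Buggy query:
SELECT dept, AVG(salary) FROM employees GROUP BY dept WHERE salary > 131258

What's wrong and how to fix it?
Bug: Row-level WHERE must come before GROUP BY in the clause order

Fix: Move the WHERE clause before GROUP BY

Corrected query:
SELECT dept, AVG(salary) FROM employees WHERE salary > 131258 GROUP BY dept

Result:
dept        | AVG(salary)
------------+------------
Engineering | 157102     
Marketing   | 174199     
Support     | 160008     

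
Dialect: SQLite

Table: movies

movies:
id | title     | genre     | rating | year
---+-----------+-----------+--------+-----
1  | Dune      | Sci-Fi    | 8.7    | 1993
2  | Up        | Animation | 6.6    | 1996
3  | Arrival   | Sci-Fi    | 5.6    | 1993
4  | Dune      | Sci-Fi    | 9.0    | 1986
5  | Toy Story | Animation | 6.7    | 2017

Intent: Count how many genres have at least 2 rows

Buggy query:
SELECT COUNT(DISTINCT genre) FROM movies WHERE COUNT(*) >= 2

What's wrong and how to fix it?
Bug: WHERE filters individual rows, not groups, so a group-level COUNT is invalid there

Fix: Group first with HAVING COUNT(*) >= 2, then COUNT the resulting groups

Corrected query:
SELECT COUNT(*) FROM (SELECT genre FROM movies GROUP BY genre HAVING COUNT(*) >= 2)

Result:
COUNT(*)
--------
2       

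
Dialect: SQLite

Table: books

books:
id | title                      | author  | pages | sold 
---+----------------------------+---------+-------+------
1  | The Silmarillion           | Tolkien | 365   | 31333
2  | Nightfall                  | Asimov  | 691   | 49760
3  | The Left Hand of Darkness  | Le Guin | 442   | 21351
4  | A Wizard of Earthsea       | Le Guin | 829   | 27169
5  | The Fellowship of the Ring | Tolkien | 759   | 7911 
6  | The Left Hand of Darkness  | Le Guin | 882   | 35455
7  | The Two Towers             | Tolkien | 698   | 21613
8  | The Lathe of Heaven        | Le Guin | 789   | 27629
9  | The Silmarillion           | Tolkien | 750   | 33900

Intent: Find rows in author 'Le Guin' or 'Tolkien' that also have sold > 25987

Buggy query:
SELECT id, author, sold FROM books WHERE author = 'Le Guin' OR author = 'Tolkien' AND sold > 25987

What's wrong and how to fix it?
Bug: Without parentheses, AND is evaluated before OR, so the sold filter only applies to the 'Tolkien' branch

Fix: Group the OR with parentheses (or use IN), then AND the threshold

Corrected query:
SELECT id, author, sold FROM books WHERE (author = 'Le Guin' OR author = 'Tolkien') AND sold > 25987

Result:
id | author  | sold 
---+---------+------
1  | Tolkien | 31333
4  | Le Guin | 27169
6  | Le Guin | 35455
8  | Le Guin | 27629
9  | Tolkien | 33900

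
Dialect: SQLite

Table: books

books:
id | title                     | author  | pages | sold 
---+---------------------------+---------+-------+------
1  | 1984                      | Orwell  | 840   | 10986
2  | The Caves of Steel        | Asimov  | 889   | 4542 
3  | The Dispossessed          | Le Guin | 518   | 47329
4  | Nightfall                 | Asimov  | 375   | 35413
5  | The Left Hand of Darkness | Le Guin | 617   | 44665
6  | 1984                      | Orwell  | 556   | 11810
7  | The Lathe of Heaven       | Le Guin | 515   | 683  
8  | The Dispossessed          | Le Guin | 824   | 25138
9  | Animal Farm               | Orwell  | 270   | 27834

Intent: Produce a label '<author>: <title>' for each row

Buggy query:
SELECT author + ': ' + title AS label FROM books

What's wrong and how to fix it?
Bug: SQLite uses || for string concatenation; + coerces text to numbers (yielding 0)

Fix: Replace + with || to concatenate text

Corrected query:
SELECT author || ': ' || title AS label FROM books

Result:
label                             
----------------------------------
Orwell: 1984                      
Asimov: The Caves of Steel        
Le Guin: The Dispossessed         
Asimov: Nightfall                 
Le Guin: The Left Hand of Darkness
Orwell: 1984                      
Le Guin: The Lathe of Heaven      
Le Guin: The Dispossessed         
Orwell: Animal Farm               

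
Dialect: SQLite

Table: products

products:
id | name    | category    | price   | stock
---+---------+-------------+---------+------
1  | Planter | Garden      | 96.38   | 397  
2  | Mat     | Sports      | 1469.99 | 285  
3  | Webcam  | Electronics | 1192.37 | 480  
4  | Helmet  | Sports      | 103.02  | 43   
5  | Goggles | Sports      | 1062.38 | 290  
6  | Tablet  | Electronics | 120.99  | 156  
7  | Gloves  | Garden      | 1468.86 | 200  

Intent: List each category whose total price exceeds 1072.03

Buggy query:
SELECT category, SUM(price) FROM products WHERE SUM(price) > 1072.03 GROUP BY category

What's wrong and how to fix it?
Bug: WHERE runs before GROUP BY, so aggregates aren't available there

Fix: Use HAVING (which filters groups after aggregation) instead of WHERE

Corrected query:
SELECT category, SUM(price) FROM products GROUP BY category HAVING SUM(price) > 1072.03

Result:
category    | SUM(price)
------------+-----------
Electronics | 1313.36   
Garden      | 1565.24   
Sports      | 2635.39   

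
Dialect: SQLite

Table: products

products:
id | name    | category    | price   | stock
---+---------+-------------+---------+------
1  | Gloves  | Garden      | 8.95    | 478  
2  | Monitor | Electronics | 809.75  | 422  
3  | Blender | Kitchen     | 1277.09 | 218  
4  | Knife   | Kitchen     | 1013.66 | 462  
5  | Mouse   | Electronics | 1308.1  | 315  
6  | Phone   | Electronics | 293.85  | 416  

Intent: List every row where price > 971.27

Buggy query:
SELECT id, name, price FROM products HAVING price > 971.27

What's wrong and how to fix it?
Bug: HAVING filters the output of aggregation, but this query has no GROUP BY and no aggregate functions, so SQLite rejects it (HAVING clause on a non-aggregate query); the condition here is per row

Fix: Replace HAVING with WHERE since the condition applies to individual rows

Corrected query:
SELECT id, name, price FROM products WHERE price > 971.27

Result:
id | name    | price  
---+---------+--------
3  | Blender | 1277.09
4  | Knife   | 1013.66
5  | Mouse   | 1308.1 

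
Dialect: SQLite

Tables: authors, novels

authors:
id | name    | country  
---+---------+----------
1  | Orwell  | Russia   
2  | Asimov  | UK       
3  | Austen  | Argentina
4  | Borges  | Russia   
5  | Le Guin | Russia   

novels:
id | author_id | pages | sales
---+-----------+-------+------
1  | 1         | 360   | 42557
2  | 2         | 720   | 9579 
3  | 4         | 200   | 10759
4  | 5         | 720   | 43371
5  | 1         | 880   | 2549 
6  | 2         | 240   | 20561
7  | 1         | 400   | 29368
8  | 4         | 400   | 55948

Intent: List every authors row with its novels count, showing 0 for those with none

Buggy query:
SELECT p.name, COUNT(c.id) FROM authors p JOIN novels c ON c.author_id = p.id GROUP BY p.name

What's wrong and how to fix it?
Bug: An inner join excludes parents with zero children

Fix: Switch to LEFT JOIN to retain unmatched parent rows

Corrected query:
SELECT p.name, COUNT(c.id) FROM authors p LEFT JOIN novels c ON c.author_id = p.id GROUP BY p.name

Result:
name    | COUNT(c.id)
--------+------------
Asimov  | 2          
Austen  | 0          
Borges  | 2          
Le Guin | 1          
Orwell  | 3          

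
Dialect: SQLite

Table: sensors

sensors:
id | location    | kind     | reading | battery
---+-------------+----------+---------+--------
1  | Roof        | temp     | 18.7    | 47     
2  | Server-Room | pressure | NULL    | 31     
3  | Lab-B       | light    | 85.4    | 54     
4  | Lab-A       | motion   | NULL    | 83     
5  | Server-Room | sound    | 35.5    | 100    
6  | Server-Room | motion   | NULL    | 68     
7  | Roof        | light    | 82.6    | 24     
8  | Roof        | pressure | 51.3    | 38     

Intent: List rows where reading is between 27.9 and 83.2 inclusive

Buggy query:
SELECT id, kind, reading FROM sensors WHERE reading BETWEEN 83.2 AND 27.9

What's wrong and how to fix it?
Bug: BETWEEN expects the lower bound first; with 83.2 AND 27.9 the range is empty

Fix: Swap the bounds so the smaller value comes first

Corrected query:
SELECT id, kind, reading FROM sensors WHERE reading BETWEEN 27.9 AND 83.2

Result:
id | kind     | reading
---+----------+--------
5  | sound    | 35.5   
7  | light    | 82.6   
8  | pressure | 51.3   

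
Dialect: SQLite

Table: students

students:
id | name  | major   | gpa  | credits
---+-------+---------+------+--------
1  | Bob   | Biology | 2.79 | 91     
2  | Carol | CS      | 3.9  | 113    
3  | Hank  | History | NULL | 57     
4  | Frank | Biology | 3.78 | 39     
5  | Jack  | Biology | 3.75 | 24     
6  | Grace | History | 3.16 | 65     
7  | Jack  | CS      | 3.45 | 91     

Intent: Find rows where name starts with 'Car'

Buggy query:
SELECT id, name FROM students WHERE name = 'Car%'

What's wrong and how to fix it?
Bug: '=' compares the literal string including the % character; pattern matching needs LIKE

Fix: Use LIKE for wildcard pattern matching

Corrected query:
SELECT id, name FROM students WHERE name LIKE 'Car%'

Result:
id | name 
---+------
2  | Carol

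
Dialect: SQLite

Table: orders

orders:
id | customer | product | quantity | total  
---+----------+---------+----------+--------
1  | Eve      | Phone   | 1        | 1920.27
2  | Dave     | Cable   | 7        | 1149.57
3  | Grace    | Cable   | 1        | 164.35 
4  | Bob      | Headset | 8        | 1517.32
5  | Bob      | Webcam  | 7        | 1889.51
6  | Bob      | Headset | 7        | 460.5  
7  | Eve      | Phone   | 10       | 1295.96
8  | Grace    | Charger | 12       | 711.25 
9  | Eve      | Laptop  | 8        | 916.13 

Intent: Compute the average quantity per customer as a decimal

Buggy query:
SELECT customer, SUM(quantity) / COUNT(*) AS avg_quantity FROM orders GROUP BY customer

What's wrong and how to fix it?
Bug: SUM(quantity) and COUNT(*) are both integers; the division truncates the fractional part

Fix: Cast one side to REAL so the division keeps the fractional part

Corrected query:
SELECT customer, SUM(quantity) * 1.0 / COUNT(*) AS avg_quantity FROM orders GROUP BY customer

Result:
customer | avg_quantity
---------+-------------
Bob      | 7.333333    
Dave     | 7           
Eve      | 6.333333    
Grace    | 6.5         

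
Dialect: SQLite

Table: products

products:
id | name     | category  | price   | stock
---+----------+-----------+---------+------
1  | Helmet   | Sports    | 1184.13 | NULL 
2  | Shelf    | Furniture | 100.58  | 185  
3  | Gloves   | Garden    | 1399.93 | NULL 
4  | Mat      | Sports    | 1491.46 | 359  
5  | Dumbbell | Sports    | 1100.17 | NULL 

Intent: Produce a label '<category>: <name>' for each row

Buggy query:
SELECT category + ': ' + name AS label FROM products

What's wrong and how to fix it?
Bug: SQLite uses || for string concatenation; + coerces text to numbers (yielding 0)

Fix: Use the || operator for string concatenation

Corrected query:
SELECT category || ': ' || name AS label FROM products

Result:
label           
----------------
Sports: Helmet  
Furniture: Shelf
Garden: Gloves  
Sports: Mat     
Sports: Dumbbell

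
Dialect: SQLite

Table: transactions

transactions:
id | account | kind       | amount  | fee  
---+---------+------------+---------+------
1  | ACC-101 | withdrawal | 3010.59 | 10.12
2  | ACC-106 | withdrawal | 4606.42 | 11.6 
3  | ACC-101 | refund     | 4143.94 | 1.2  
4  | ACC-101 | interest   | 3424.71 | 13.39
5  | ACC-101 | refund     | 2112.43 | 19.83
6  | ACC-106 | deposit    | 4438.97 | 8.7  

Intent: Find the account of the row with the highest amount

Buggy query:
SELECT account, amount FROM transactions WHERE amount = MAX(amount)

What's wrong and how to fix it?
Bug: WHERE is evaluated per row; an aggregate over the whole table isn't defined there

Fix: Use a subquery: WHERE amount = (SELECT MAX(amount) FROM transactions)

Corrected query:
SELECT account, amount FROM transactions WHERE amount = (SELECT MAX(amount) FROM transactions)

Result:
account | amount 
--------+--------
ACC-106 | 4606.42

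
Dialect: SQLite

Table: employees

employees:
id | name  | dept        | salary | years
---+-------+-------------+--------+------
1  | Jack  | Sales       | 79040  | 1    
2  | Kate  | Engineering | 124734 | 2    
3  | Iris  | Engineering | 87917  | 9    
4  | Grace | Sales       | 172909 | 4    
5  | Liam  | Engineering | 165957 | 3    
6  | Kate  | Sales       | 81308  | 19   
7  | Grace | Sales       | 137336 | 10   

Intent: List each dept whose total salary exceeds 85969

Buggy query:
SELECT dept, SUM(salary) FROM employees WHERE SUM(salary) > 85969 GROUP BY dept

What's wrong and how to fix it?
Bug: WHERE runs before GROUP BY, so aggregates aren't available there

Fix: Use HAVING (which filters groups after aggregation) instead of WHERE

Corrected query:
SELECT dept, SUM(salary) FROM employees GROUP BY dept HAVING SUM(salary) > 85969

Result:
dept        | SUM(salary)
------------+------------
Engineering | 378608     
Sales       | 470593     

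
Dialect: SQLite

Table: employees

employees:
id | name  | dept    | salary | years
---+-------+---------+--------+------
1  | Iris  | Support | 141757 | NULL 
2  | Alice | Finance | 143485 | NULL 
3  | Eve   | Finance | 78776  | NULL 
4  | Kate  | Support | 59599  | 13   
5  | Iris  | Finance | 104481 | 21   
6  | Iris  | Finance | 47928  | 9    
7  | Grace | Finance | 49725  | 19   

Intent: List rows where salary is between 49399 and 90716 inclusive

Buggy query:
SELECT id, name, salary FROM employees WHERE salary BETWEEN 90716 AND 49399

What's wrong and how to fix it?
Bug: The bounds are reversed; BETWEEN a AND b requires a <= b to match anything

Fix: Swap the bounds so the smaller value comes first

Corrected query:
SELECT id, name, salary FROM employees WHERE salary BETWEEN 49399 AND 90716

Result:
id | name  | salary
---+-------+-------
3  | Eve   | 78776 
4  | Kate  | 59599 
7  | Grace | 49725 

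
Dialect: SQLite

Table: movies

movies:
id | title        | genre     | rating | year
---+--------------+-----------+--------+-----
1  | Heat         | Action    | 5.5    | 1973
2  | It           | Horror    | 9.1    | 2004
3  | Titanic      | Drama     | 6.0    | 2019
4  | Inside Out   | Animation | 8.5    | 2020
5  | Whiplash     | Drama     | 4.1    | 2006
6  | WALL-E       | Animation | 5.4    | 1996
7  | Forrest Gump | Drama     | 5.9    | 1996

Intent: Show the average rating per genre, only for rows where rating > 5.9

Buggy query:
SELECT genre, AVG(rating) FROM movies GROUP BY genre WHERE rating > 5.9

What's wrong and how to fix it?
Bug: Row-level WHERE must come before GROUP BY in the clause order

Fix: Place WHERE between FROM and GROUP BY

Corrected query:
SELECT genre, AVG(rating) FROM movies WHERE rating > 5.9 GROUP BY genre

Result:
genre     | AVG(rating)
----------+------------
Animation | 8.5        
Drama     | 6          
Horror    | 9.1        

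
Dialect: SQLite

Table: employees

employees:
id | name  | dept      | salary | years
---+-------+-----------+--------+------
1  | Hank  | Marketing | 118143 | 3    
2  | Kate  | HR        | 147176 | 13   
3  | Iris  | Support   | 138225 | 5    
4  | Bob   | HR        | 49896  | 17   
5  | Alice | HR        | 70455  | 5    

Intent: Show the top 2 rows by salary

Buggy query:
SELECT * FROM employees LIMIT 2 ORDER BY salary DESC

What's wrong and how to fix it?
Bug: LIMIT must come after ORDER BY

Fix: Swap the clauses: ORDER BY first, then LIMIT

Corrected query:
SELECT * FROM employees ORDER BY salary DESC LIMIT 2

Result:
id | name | dept    | salary | years
---+------+---------+--------+------
2  | Kate | HR      | 147176 | 13   
3  | Iris | Support | 138225 | 5    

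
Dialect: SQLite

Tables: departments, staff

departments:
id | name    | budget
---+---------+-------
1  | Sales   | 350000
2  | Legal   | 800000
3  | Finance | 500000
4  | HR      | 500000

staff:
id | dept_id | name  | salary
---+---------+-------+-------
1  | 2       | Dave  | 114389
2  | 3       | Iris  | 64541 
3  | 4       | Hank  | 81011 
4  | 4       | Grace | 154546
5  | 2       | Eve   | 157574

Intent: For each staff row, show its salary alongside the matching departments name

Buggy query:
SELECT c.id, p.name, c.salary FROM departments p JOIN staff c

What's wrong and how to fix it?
Bug: Missing join condition: each staff row is matched to all departments rows instead of just its own

Fix: Specify the join condition linking the foreign key to the parent id

Corrected query:
SELECT c.id, p.name, c.salary FROM departments p JOIN staff c ON c.dept_id = p.id

Result:
id | name    | salary
---+---------+-------
1  | Legal   | 114389
2  | Finance | 64541 
3  | HR      | 81011 
4  | HR      | 154546
5  | Legal   | 157574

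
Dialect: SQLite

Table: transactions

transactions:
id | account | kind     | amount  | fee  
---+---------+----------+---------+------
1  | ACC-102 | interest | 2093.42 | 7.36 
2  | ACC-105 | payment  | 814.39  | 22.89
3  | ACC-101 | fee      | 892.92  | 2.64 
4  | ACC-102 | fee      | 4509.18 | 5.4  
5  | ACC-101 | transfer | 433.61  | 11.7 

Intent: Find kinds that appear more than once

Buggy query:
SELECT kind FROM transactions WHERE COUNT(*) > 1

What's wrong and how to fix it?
Bug: COUNT(*) is an aggregate and cannot be used in WHERE

Fix: Group first, then use HAVING for the count condition

Corrected query:
SELECT kind FROM transactions GROUP BY kind HAVING COUNT(*) > 1

Result:
kind
----
fee 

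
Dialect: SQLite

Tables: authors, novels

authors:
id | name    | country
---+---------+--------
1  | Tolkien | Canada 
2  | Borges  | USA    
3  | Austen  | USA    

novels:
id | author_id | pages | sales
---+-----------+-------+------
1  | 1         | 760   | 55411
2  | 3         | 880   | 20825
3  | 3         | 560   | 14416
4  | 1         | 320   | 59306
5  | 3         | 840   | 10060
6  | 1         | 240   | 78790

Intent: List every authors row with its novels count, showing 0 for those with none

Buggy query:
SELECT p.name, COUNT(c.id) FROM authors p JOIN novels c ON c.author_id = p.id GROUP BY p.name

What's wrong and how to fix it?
Bug: INNER JOIN drops authors rows that have no matching novels rows

Fix: Switch to LEFT JOIN to retain unmatched parent rows

Corrected query:
SELECT p.name, COUNT(c.id) FROM authors p LEFT JOIN novels c ON c.author_id = p.id GROUP BY p.name

Result:
name    | COUNT(c.id)
--------+------------
Austen  | 3          
Borges  | 0          
Tolkien | 3          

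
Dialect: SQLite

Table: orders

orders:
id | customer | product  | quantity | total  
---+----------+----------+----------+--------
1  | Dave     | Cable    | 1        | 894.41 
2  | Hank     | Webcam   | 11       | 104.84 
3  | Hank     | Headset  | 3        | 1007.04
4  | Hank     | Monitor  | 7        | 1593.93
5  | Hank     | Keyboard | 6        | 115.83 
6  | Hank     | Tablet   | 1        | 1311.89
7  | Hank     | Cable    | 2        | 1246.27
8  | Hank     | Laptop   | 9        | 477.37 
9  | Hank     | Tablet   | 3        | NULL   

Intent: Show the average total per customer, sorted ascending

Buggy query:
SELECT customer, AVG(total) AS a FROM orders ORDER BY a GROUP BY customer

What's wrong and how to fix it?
Bug: GROUP BY must precede ORDER BY

Fix: Reorder: SELECT … FROM … GROUP BY … ORDER BY …

Corrected query:
SELECT customer, AVG(total) AS a FROM orders GROUP BY customer ORDER BY a

Result:
customer | a         
---------+-----------
Hank     | 836.738571
Dave     | 894.41    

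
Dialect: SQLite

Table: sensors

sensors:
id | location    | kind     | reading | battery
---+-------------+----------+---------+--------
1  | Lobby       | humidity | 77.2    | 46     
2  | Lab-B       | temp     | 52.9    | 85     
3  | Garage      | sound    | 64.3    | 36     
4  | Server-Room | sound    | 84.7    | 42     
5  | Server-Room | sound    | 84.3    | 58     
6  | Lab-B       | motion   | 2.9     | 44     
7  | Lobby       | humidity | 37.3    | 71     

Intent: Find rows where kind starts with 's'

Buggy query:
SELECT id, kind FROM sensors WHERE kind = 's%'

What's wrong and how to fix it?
Bug: Wildcards only work with LIKE; '=' treats '%' as a literal character

Fix: Use LIKE for wildcard pattern matching

Corrected query:
SELECT id, kind FROM sensors WHERE kind LIKE 's%'

Result:
id | kind 
---+------
3  | sound
4  | sound
5  | sound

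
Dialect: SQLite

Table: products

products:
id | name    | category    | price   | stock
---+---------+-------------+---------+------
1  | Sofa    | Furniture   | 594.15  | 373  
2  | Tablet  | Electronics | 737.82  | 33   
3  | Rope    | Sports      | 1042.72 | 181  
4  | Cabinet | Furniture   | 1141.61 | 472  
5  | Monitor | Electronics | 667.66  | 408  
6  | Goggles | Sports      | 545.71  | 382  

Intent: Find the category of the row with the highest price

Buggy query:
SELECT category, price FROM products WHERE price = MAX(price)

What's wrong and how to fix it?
Bug: WHERE is evaluated per row; an aggregate over the whole table isn't defined there

Fix: Use a subquery: WHERE price = (SELECT MAX(price) FROM products)

Corrected query:
SELECT category, price FROM products WHERE price = (SELECT MAX(price) FROM products)

Result:
category  | price  
----------+--------
Furniture | 1141.61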